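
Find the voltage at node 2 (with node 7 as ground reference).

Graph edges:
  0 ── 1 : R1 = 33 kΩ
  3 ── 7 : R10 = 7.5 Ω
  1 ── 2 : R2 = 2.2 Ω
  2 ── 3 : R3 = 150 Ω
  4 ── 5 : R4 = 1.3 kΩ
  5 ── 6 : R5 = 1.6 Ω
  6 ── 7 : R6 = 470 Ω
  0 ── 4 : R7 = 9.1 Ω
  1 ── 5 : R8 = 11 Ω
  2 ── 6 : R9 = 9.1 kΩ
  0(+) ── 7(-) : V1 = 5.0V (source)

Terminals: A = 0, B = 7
Nodal analysis, taking node 7 as the 0 V reference.
Source V1 fixes V_0 = 5 V.
KCL at each unknown node (sum of currents leaving = 0; resistances in Ω):
  Node 1: (V_1 - 5)/33000 + (V_1 - V_2)/2.2 + (V_1 - V_5)/11 = 0
  Node 2: (V_2 - V_1)/2.2 + (V_2 - V_3)/150 + (V_2 - V_6)/9100 = 0
  Node 3: (V_3 - V_2)/150 + (V_3 - 0)/7.5 = 0
  Node 4: (V_4 - V_5)/1300 + (V_4 - 5)/9.1 = 0
  Node 5: (V_5 - V_4)/1300 + (V_5 - V_6)/1.6 + (V_5 - V_1)/11 = 0
  Node 6: (V_6 - V_5)/1.6 + (V_6 - 0)/470 + (V_6 - V_2)/9100 = 0
Collecting terms (coefficients in siemens):
  0.5455·V_1 - 0.4545·V_2 - 0.09091·V_5 = 0.0001515
  0.4613·V_2 - 0.4545·V_1 - 0.006667·V_3 - 0.0001099·V_6 = 0
  0.14·V_3 - 0.006667·V_2 = 0
  0.1107·V_4 - 0.0007692·V_5 = 0.5495
  0.7167·V_5 - 0.09091·V_1 - 0.0007692·V_4 - 0.625·V_6 = 0
  0.6272·V_6 - 0.0001099·V_2 - 0.625·V_5 = 0
Solving these 6 simultaneous equations (Gaussian elimination) gives:
  V_1 = 0.424 V, V_2 = 0.4182 V, V_3 = 0.01991 V, V_4 = 4.968 V
  V_5 = 0.4517 V, V_6 = 0.4501 V
The requested potential is V_2 = 0.4182 V.

Final answer: V_2 = 0.4182 V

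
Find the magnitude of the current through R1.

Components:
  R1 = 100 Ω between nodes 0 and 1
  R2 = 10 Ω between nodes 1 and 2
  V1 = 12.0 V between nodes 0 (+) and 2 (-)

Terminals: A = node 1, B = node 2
Nodal analysis, taking node 2 as the 0 V reference.
Source V1 fixes V_0 = 12 V.
KCL at each unknown node (sum of currents leaving = 0; resistances in Ω):
  Node 1: (V_1 - 12)/100 + (V_1 - 0)/10 = 0
Collecting terms: 0.11 × V_1 = 0.12  =>  V_1 = 1.091 V
I_R1 = (V_0 - V_1)/R1 = (12 - 1.091)/100 = 0.1091 A
|I_R1| = 0.1091 A

Final answer: |I_R1| = 0.1091 A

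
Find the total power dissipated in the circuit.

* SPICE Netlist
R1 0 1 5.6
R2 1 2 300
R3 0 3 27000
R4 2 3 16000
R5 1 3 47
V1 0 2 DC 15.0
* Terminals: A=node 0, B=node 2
Nodal analysis, taking node 2 as the 0 V reference.
Source V1 fixes V_0 = 15 V.
KCL at each unknown node (sum of currents leaving = 0; resistances in Ω):
  Node 1: (V_1 - 15)/5.6 + (V_1 - 0)/300 + (V_1 - V_3)/47 = 0
  Node 3: (V_3 - 15)/27000 + (V_3 - 0)/16000 + (V_3 - V_1)/47 = 0
Collecting terms (coefficients in siemens):
  0.2032·V_1 - 0.02128·V_3 = 2.679
  0.02138·V_3 - 0.02128·V_1 = 0.0005556
Determinant D = (0.2032)(0.02138) - (-0.02128)(-0.02128) = 0.003891
V_1 = [(2.679)(0.02138) - (-0.02128)(0.0005556)]/D = 14.72 V
V_3 = [(0.2032)(0.0005556) - (2.679)(-0.02128)]/D = 14.68 V
Power in each resistor, P = (ΔV)²/R:
  P_R1 = (15 - 14.72)²/5.6 = 0.01398 W
  P_R2 = (14.72 - 0)²/300 = 0.7223 W
  P_R3 = (15 - 14.68)²/27000 = 0.00000385 W
  P_R4 = (0 - 14.68)²/16000 = 0.01346 W
  P_R5 = (14.72 - 14.68)²/47 = 0.00003853 W
P_total = P_R1 + P_R2 + P_R3 + P_R4 + P_R5 = 0.7498 W

Final answer: 0.7498 W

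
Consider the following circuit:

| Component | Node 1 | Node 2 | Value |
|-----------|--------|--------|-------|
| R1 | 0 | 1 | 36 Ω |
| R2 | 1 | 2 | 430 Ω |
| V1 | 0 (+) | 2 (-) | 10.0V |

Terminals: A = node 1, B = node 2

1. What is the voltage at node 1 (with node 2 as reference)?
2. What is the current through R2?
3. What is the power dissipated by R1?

Nodal analysis, taking node 2 as the 0 V reference.
Source V1 fixes V_0 = 10 V.
KCL at each unknown node (sum of currents leaving = 0; resistances in Ω):
  Node 1: (V_1 - 10)/36 + (V_1 - 0)/430 = 0
Collecting terms: 0.0301 × V_1 = 0.2778  =>  V_1 = 9.227 V
Part 1:
  Read off the nodal solution: V_1 = 9.227 V
Part 2:
  I_R2 = (V_1 - V_2)/R2 = (9.227 - 0)/430 = 0.02146 A
  Magnitude: I_R2 = 0.02146 A
Part 3:
  I_R1 = (V_0 - V_1)/R1 = (10 - 9.227)/36 = 0.02146 A
  P_R1 = I_R1² × R1 = (0.02146)² × 36 = 0.01658 W

Final answers:
1. V_1 = 9.227 V
2. I_R2 = 0.02146 A
3. P_R1 = 0.01658 W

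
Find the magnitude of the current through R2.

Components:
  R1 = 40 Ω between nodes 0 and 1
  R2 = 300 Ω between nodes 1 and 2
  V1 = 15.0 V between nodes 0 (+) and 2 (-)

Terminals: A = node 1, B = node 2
Nodal analysis, taking node 2 as the 0 V reference.
Source V1 fixes V_0 = 15 V.
KCL at each unknown node (sum of currents leaving = 0; resistances in Ω):
  Node 1: (V_1 - 15)/40 + (V_1 - 0)/300 = 0
Collecting terms: 0.02833 × V_1 = 0.375  =>  V_1 = 13.24 V
I_R2 = (V_1 - V_2)/R2 = (13.24 - 0)/300 = 0.04412 A
|I_R2| = 0.04412 A

Final answer: |I_R2| = 0.04412 A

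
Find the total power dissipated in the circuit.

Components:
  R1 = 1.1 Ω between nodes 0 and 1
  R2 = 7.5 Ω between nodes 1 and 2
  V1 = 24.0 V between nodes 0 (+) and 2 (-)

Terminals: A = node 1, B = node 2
Nodal analysis, taking node 2 as the 0 V reference.
Source V1 fixes V_0 = 24 V.
KCL at each unknown node (sum of currents leaving = 0; resistances in Ω):
  Node 1: (V_1 - 24)/1.1 + (V_1 - 0)/7.5 = 0
Collecting terms: 1.042 × V_1 = 21.82  =>  V_1 = 20.93 V
Power in each resistor, P = (ΔV)²/R:
  P_R1 = (24 - 20.93)²/1.1 = 8.567 W
  P_R2 = (20.93 - 0)²/7.5 = 58.41 W
P_total = P_R1 + P_R2 = 66.98 W

Final answer: 66.98 W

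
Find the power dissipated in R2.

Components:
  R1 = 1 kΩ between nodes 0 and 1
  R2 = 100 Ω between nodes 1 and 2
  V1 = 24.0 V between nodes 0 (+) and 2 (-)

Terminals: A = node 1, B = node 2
Nodal analysis, taking node 2 as the 0 V reference.
Source V1 fixes V_0 = 24 V.
KCL at each unknown node (sum of currents leaving = 0; resistances in Ω):
  Node 1: (V_1 - 24)/1000 + (V_1 - 0)/100 = 0
Collecting terms: 0.011 × V_1 = 0.024  =>  V_1 = 2.182 V
I_R2 = (V_1 - V_2)/R2 = (2.182 - 0)/100 = 0.02182 A
P_R2 = I_R2² × R2 = (0.02182)² × 100 = 0.0476 W

Final answer: 0.0476 W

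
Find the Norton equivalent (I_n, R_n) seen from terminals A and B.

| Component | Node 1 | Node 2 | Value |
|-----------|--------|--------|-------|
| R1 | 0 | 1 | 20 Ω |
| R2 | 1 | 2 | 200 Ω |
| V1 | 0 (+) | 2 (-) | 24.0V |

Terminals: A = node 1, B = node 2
Find the Thévenin equivalent first; then I_n = V_th/R_th and R_n = R_th.
Step 1 — V_th is the open-circuit voltage V_A - V_B (nothing connected across the terminals).
Nodal analysis, taking node 2 as the 0 V reference.
Source V1 fixes V_0 = 24 V.
KCL at each unknown node (sum of currents leaving = 0; resistances in Ω):
  Node 1: (V_1 - 24)/20 + (V_1 - 0)/200 = 0
Collecting terms: 0.055 × V_1 = 1.2  =>  V_1 = 21.82 V
V_th = V_1 - V_2 = 21.82 - 0 = 21.82 V
Step 2 — R_th: zero the source — replace V1 by a short circuit (node 2 merges into node 0) — and find the resistance seen between A (node 1) and B (node 0).
Reduce the network between node 1 (A) and node 0 (B) by series/parallel combination:
  Rp1 = R1 ‖ R2 (parallel, both between nodes 0 and 1) = 1/(1/20 + 1/200) = 18.18 Ω
R_th = 18.18 Ω
I_n = V_th/R_th = 21.82/18.18 = 1.2 A, and R_n = R_th = 18.18 Ω

Final answer: I_n = 1.2 A, R_n = 18.18 Ω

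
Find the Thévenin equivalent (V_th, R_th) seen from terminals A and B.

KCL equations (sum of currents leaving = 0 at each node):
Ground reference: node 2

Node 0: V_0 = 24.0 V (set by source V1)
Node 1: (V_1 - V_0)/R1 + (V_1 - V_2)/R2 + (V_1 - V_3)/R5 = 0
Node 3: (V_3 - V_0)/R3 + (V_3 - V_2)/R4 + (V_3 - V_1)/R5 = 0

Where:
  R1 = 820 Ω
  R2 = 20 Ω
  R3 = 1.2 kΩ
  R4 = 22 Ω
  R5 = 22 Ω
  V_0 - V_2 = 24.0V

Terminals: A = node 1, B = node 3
Step 1 — V_th is the open-circuit voltage V_A - V_B (nothing connected across the terminals).
Nodal analysis, taking node 2 as the 0 V reference.
Source V1 fixes V_0 = 24 V.
KCL at each unknown node (sum of currents leaving = 0; resistances in Ω):
  Node 1: (V_1 - 24)/820 + (V_1 - 0)/20 + (V_1 - V_3)/22 = 0
  Node 3: (V_3 - 24)/1200 + (V_3 - 0)/22 + (V_3 - V_1)/22 = 0
Collecting terms (coefficients in siemens):
  0.09667·V_1 - 0.04545·V_3 = 0.02927
  0.09174·V_3 - 0.04545·V_1 = 0.02
Determinant D = (0.09667)(0.09174) - (-0.04545)(-0.04545) = 0.006803
V_1 = [(0.02927)(0.09174) - (-0.04545)(0.02)]/D = 0.5283 V
V_3 = [(0.09667)(0.02) - (0.02927)(-0.04545)]/D = 0.4798 V
V_th = V_1 - V_3 = 0.5283 - 0.4798 = 0.04856 V
Step 2 — R_th: zero the source — replace V1 by a short circuit (node 2 merges into node 0) — and find the resistance seen between A (node 1) and B (node 3).
Reduce the network between node 1 (A) and node 3 (B) by series/parallel combination:
  Rp1 = R1 ‖ R2 (parallel, both between nodes 0 and 1) = 1/(1/820 + 1/20) = 19.52 Ω
  Rp2 = R3 ‖ R4 (parallel, both between nodes 0 and 3) = 1/(1/1200 + 1/22) = 21.6 Ω
  Rs1 = Rp1 + Rp2 (series, joined only at node 0) = 19.52 + 21.6 = 41.13 Ω
  Rp3 = R5 ‖ Rs1 (parallel, both between nodes 1 and 3) = 1/(1/22 + 1/41.13) = 14.33 Ω
R_th = 14.33 Ω

Final answer: V_th = 0.04856 V, R_th = 14.33 Ω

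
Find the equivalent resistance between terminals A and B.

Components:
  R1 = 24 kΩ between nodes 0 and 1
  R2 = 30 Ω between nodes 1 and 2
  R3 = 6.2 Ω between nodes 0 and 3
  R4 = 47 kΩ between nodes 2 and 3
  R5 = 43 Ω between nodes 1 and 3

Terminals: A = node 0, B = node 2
The network is not a plain series/parallel combination. Inject a 1 A test current into terminal A (node 0) and return it from terminal B (node 2); then R_eq = V_A / (1 A).
Nodal analysis, taking node 2 as the 0 V reference.
Current source I_test pushes 1 A into node 0 and draws it out of node 2.
KCL at each unknown node (sum of currents leaving = 0; resistances in Ω):
  Node 0: (V_0 - V_1)/24000 + (V_0 - V_3)/6.2 - 1 = 0
  Node 1: (V_1 - V_0)/24000 + (V_1 - 0)/30 + (V_1 - V_3)/43 = 0
  Node 3: (V_3 - V_0)/6.2 + (V_3 - V_1)/43 + (V_3 - 0)/47000 = 0
Collecting terms (coefficients in siemens):
  0.1613·V_0 - 0.00004167·V_1 - 0.1613·V_3 = 1
  0.05663·V_1 - 0.00004167·V_0 - 0.02326·V_3 = 0
  0.1846·V_3 - 0.1613·V_0 - 0.02326·V_1 = 0
Solving these 3 simultaneous equations (Gaussian elimination) gives:
  V_0 = 78.99 V, V_1 = 29.95 V, V_3 = 72.8 V
R_eq = V_0 / 1 A = 78.99 Ω

Final answer: 78.99 Ω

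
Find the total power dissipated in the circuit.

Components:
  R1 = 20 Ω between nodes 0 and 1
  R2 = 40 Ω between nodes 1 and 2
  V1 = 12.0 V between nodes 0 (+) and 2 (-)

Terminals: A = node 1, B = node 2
Nodal analysis, taking node 2 as the 0 V reference.
Source V1 fixes V_0 = 12 V.
KCL at each unknown node (sum of currents leaving = 0; resistances in Ω):
  Node 1: (V_1 - 12)/20 + (V_1 - 0)/40 = 0
Collecting terms: 0.075 × V_1 = 0.6  =>  V_1 = 8 V
Power in each resistor, P = (ΔV)²/R:
  P_R1 = (12 - 8)²/20 = 0.8 W
  P_R2 = (8 - 0)²/40 = 1.6 W
P_total = P_R1 + P_R2 = 2.4 W

Final answer: 2.4 W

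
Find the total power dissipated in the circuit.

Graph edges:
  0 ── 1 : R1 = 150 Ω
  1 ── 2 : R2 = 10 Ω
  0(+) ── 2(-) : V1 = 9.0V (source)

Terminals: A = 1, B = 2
Nodal analysis, taking node 2 as the 0 V reference.
Source V1 fixes V_0 = 9 V.
KCL at each unknown node (sum of currents leaving = 0; resistances in Ω):
  Node 1: (V_1 - 9)/150 + (V_1 - 0)/10 = 0
Collecting terms: 0.1067 × V_1 = 0.06  =>  V_1 = 0.5625 V
Power in each resistor, P = (ΔV)²/R:
  P_R1 = (9 - 0.5625)²/150 = 0.4746 W
  P_R2 = (0.5625 - 0)²/10 = 0.03164 W
P_total = P_R1 + P_R2 = 0.5062 W

Final answer: 0.5062 W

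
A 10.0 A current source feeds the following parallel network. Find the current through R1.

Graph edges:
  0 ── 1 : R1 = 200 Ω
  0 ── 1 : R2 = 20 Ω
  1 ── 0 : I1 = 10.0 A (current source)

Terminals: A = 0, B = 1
All resistors sit directly between nodes 0 and 1, so they are in parallel and share one voltage V; the full source current 10 A splits among them.
1/R_par = 1/200 + 1/20 = 0.055 S  =>  R_par = 18.18 Ω
V = I × R_par = 10 × 18.18 = 181.8 V
I_R1 = V/R1 = 181.8/200 = 0.9091 A

Final answer: 0.9091 A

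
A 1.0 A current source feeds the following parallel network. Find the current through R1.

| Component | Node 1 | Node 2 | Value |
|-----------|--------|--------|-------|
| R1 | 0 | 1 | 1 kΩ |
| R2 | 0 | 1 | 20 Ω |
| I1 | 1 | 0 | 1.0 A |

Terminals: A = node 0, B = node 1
All resistors sit directly between nodes 0 and 1, so they are in parallel and share one voltage V; the full source current 1 A splits among them.
1/R_par = 1/1000 + 1/20 = 0.051 S  =>  R_par = 19.61 Ω
V = I × R_par = 1 × 19.61 = 19.61 V
I_R1 = V/R1 = 19.61/1000 = 0.01961 A

Final answer: 0.01961 A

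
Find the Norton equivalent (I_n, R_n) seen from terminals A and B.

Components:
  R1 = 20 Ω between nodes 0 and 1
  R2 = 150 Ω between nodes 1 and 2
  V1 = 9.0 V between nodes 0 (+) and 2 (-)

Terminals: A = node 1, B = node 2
Find the Thévenin equivalent first; then I_n = V_th/R_th and R_n = R_th.
Step 1 — V_th is the open-circuit voltage V_A - V_B (nothing connected across the terminals).
Nodal analysis, taking node 2 as the 0 V reference.
Source V1 fixes V_0 = 9 V.
KCL at each unknown node (sum of currents leaving = 0; resistances in Ω):
  Node 1: (V_1 - 9)/20 + (V_1 - 0)/150 = 0
Collecting terms: 0.05667 × V_1 = 0.45  =>  V_1 = 7.941 V
V_th = V_1 - V_2 = 7.941 - 0 = 7.941 V
Step 2 — R_th: zero the source — replace V1 by a short circuit (node 2 merges into node 0) — and find the resistance seen between A (node 1) and B (node 0).
Reduce the network between node 1 (A) and node 0 (B) by series/parallel combination:
  Rp1 = R1 ‖ R2 (parallel, both between nodes 0 and 1) = 1/(1/20 + 1/150) = 17.65 Ω
R_th = 17.65 Ω
I_n = V_th/R_th = 7.941/17.65 = 0.45 A, and R_n = R_th = 17.65 Ω

Final answer: I_n = 0.45 A, R_n = 17.65 Ω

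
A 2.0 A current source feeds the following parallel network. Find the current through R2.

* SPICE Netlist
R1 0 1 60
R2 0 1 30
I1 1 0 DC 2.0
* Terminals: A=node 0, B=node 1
All resistors sit directly between nodes 0 and 1, so they are in parallel and share one voltage V; the full source current 2 A splits among them.
1/R_par = 1/60 + 1/30 = 0.05 S  =>  R_par = 20 Ω
V = I × R_par = 2 × 20 = 40 V
I_R2 = V/R2 = 40/30 = 1.333 A

Final answer: 1.333 A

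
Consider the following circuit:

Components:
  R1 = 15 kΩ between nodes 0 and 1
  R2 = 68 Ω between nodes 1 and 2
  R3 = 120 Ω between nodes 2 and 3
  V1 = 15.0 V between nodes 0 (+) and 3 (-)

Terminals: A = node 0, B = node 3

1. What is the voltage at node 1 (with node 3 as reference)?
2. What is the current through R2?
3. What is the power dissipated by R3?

Nodal analysis, taking node 3 as the 0 V reference.
Source V1 fixes V_0 = 15 V.
KCL at each unknown node (sum of currents leaving = 0; resistances in Ω):
  Node 1: (V_1 - 15)/15000 + (V_1 - V_2)/68 = 0
  Node 2: (V_2 - V_1)/68 + (V_2 - 0)/120 = 0
Collecting terms (coefficients in siemens):
  0.01477·V_1 - 0.01471·V_2 = 0.001
  0.02304·V_2 - 0.01471·V_1 = 0
Determinant D = (0.01477)(0.02304) - (-0.01471)(-0.01471) = 0.0001241
V_1 = [(0.001)(0.02304) - (-0.01471)(0)]/D = 0.1857 V
V_2 = [(0.01477)(0) - (0.001)(-0.01471)]/D = 0.1185 V
Part 1:
  Read off the nodal solution: V_1 = 0.1857 V
Part 2:
  I_R2 = (V_1 - V_2)/R2 = (0.1857 - 0.1185)/68 = 0.0009876 A
  Magnitude: I_R2 = 0.0009876 A
Part 3:
  I_R3 = (V_2 - V_3)/R3 = (0.1185 - 0)/120 = 0.0009876 A
  P_R3 = I_R3² × R3 = (0.0009876)² × 120 = 0.000117 W

Final answers:
1. V_1 = 0.1857 V
2. I_R2 = 0.0009876 A
3. P_R3 = 0.000117 W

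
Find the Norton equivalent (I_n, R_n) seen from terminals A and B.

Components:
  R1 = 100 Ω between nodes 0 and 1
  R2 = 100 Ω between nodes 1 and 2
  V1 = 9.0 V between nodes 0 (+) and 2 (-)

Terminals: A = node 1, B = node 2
Find the Thévenin equivalent first; then I_n = V_th/R_th and R_n = R_th.
Step 1 — V_th is the open-circuit voltage V_A - V_B (nothing connected across the terminals).
Nodal analysis, taking node 2 as the 0 V reference.
Source V1 fixes V_0 = 9 V.
KCL at each unknown node (sum of currents leaving = 0; resistances in Ω):
  Node 1: (V_1 - 9)/100 + (V_1 - 0)/100 = 0
Collecting terms: 0.02 × V_1 = 0.09  =>  V_1 = 4.5 V
V_th = V_1 - V_2 = 4.5 - 0 = 4.5 V
Step 2 — R_th: zero the source — replace V1 by a short circuit (node 2 merges into node 0) — and find the resistance seen between A (node 1) and B (node 0).
Reduce the network between node 1 (A) and node 0 (B) by series/parallel combination:
  Rp1 = R1 ‖ R2 (parallel, both between nodes 0 and 1) = 1/(1/100 + 1/100) = 50 Ω
R_th = 50 Ω
I_n = V_th/R_th = 4.5/50 = 0.09 A, and R_n = R_th = 50 Ω

Final answer: I_n = 0.09 A, R_n = 50 Ω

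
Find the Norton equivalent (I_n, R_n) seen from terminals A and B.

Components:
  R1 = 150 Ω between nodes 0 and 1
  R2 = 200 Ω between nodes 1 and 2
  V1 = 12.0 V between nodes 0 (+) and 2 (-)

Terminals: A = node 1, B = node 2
Find the Thévenin equivalent first; then I_n = V_th/R_th and R_n = R_th.
Step 1 — V_th is the open-circuit voltage V_A - V_B (nothing connected across the terminals).
Nodal analysis, taking node 2 as the 0 V reference.
Source V1 fixes V_0 = 12 V.
KCL at each unknown node (sum of currents leaving = 0; resistances in Ω):
  Node 1: (V_1 - 12)/150 + (V_1 - 0)/200 = 0
Collecting terms: 0.01167 × V_1 = 0.08  =>  V_1 = 6.857 V
V_th = V_1 - V_2 = 6.857 - 0 = 6.857 V
Step 2 — R_th: zero the source — replace V1 by a short circuit (node 2 merges into node 0) — and find the resistance seen between A (node 1) and B (node 0).
Reduce the network between node 1 (A) and node 0 (B) by series/parallel combination:
  Rp1 = R1 ‖ R2 (parallel, both between nodes 0 and 1) = 1/(1/150 + 1/200) = 85.71 Ω
R_th = 85.71 Ω
I_n = V_th/R_th = 6.857/85.71 = 0.08 A, and R_n = R_th = 85.71 Ω

Final answer: I_n = 0.08 A, R_n = 85.71 Ω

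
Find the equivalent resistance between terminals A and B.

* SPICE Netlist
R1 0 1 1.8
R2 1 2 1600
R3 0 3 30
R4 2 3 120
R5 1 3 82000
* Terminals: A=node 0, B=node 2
The network is not a plain series/parallel combination. Inject a 1 A test current into terminal A (node 0) and return it from terminal B (node 2); then R_eq = V_A / (1 A).
Nodal analysis, taking node 2 as the 0 V reference.
Current source I_test pushes 1 A into node 0 and draws it out of node 2.
KCL at each unknown node (sum of currents leaving = 0; resistances in Ω):
  Node 0: (V_0 - V_1)/1.8 + (V_0 - V_3)/30 - 1 = 0
  Node 1: (V_1 - V_0)/1.8 + (V_1 - 0)/1600 + (V_1 - V_3)/82000 = 0
  Node 3: (V_3 - V_0)/30 + (V_3 - V_1)/82000 + (V_3 - 0)/120 = 0
Collecting terms (coefficients in siemens):
  0.5889·V_0 - 0.5556·V_1 - 0.03333·V_3 = 1
  0.5562·V_1 - 0.5556·V_0 - 0.0000122·V_3 = 0
  0.04168·V_3 - 0.03333·V_0 - 0.0000122·V_1 = 0
Solving these 3 simultaneous equations (Gaussian elimination) gives:
  V_0 = 137.1 V, V_1 = 137 V, V_3 = 109.7 V
R_eq = V_0 / 1 A = 137.1 Ω

Final answer: 137.1 Ω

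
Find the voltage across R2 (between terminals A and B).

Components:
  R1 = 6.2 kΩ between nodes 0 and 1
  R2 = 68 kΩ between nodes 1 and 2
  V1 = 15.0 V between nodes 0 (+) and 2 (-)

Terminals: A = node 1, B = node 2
R1 and R2 are in series across V1 (node 0 → node 1 → node 2), and the output A–B is taken across R2, so this is a voltage divider.
Series current: I = V1/(R1 + R2) = 15/(6200 + 68000) = 15/74200 = 0.0002022 A
V_R2 = I × R2 = V1 × R2/(R1 + R2) = 15 × 68000/74200 = 13.75 V

Final answer: 13.75 V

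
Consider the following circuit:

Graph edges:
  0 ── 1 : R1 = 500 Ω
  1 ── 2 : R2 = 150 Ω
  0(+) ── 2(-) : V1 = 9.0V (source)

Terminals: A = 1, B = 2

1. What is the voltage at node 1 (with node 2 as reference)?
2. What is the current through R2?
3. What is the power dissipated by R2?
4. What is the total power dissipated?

Nodal analysis, taking node 2 as the 0 V reference.
Source V1 fixes V_0 = 9 V.
KCL at each unknown node (sum of currents leaving = 0; resistances in Ω):
  Node 1: (V_1 - 9)/500 + (V_1 - 0)/150 = 0
Collecting terms: 0.008667 × V_1 = 0.018  =>  V_1 = 2.077 V
Part 1:
  Read off the nodal solution: V_1 = 2.077 V
Part 2:
  I_R2 = (V_1 - V_2)/R2 = (2.077 - 0)/150 = 0.01385 A
  Magnitude: I_R2 = 0.01385 A
Part 3:
  I_R2 = (V_1 - V_2)/R2 = (2.077 - 0)/150 = 0.01385 A
  P_R2 = I_R2² × R2 = (0.01385)² × 150 = 0.02876 W
Part 4:
  Power in each resistor, P = (ΔV)²/R:
    P_R1 = (9 - 2.077)²/500 = 0.09586 W
    P_R2 = (2.077 - 0)²/150 = 0.02876 W
  P_total = P_R1 + P_R2 = 0.1246 W

Final answers:
1. V_1 = 2.077 V
2. I_R2 = 0.01385 A
3. P_R2 = 0.02876 W
4. P_total = 0.1246 W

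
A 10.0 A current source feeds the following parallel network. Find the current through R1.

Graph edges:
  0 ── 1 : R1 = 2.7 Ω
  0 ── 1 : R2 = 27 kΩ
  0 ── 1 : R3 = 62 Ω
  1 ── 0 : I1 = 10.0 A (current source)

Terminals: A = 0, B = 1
All resistors sit directly between nodes 0 and 1, so they are in parallel and share one voltage V; the full source current 10 A splits among them.
1/R_par = 1/2.7 + 1/27000 + 1/62 = 0.3865 S  =>  R_par = 2.587 Ω
V = I × R_par = 10 × 2.587 = 25.87 V
I_R1 = V/R1 = 25.87/2.7 = 9.582 A

Final answer: 9.582 A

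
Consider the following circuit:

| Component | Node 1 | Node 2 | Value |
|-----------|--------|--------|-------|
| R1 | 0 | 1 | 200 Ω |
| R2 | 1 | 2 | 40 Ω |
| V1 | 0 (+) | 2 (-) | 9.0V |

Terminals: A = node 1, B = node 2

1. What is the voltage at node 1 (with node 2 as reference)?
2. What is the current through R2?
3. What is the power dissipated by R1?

Nodal analysis, taking node 2 as the 0 V reference.
Source V1 fixes V_0 = 9 V.
KCL at each unknown node (sum of currents leaving = 0; resistances in Ω):
  Node 1: (V_1 - 9)/200 + (V_1 - 0)/40 = 0
Collecting terms: 0.03 × V_1 = 0.045  =>  V_1 = 1.5 V
Part 1:
  Read off the nodal solution: V_1 = 1.5 V
Part 2:
  I_R2 = (V_1 - V_2)/R2 = (1.5 - 0)/40 = 0.0375 A
  Magnitude: I_R2 = 0.0375 A
Part 3:
  I_R1 = (V_0 - V_1)/R1 = (9 - 1.5)/200 = 0.0375 A
  P_R1 = I_R1² × R1 = (0.0375)² × 200 = 0.2812 W

Final answers:
1. V_1 = 1.5 V
2. I_R2 = 0.0375 A
3. P_R1 = 0.2812 W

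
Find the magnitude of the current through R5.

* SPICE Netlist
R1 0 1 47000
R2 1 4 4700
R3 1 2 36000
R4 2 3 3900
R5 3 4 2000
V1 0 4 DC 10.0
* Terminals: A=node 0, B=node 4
Nodal analysis, taking node 4 as the 0 V reference.
Source V1 fixes V_0 = 10 V.
KCL at each unknown node (sum of currents leaving = 0; resistances in Ω):
  Node 1: (V_1 - 10)/47000 + (V_1 - 0)/4700 + (V_1 - V_2)/36000 = 0
  Node 2: (V_2 - V_1)/36000 + (V_2 - V_3)/3900 = 0
  Node 3: (V_3 - V_2)/3900 + (V_3 - 0)/2000 = 0
Collecting terms (coefficients in siemens):
  0.0002618·V_1 - 0.00002778·V_2 = 0.0002128
  0.0002842·V_2 - 0.00002778·V_1 - 0.0002564·V_3 = 0
  0.0007564·V_3 - 0.0002564·V_2 = 0
Solving these 3 simultaneous equations (Gaussian elimination) gives:
  V_1 = 0.825 V, V_2 = 0.1162 V, V_3 = 0.03938 V
I_R5 = (V_3 - V_4)/R5 = (0.03938 - 0)/2000 = 0.00001969 A
|I_R5| = 0.00001969 A

Final answer: |I_R5| = 1.969e-05 A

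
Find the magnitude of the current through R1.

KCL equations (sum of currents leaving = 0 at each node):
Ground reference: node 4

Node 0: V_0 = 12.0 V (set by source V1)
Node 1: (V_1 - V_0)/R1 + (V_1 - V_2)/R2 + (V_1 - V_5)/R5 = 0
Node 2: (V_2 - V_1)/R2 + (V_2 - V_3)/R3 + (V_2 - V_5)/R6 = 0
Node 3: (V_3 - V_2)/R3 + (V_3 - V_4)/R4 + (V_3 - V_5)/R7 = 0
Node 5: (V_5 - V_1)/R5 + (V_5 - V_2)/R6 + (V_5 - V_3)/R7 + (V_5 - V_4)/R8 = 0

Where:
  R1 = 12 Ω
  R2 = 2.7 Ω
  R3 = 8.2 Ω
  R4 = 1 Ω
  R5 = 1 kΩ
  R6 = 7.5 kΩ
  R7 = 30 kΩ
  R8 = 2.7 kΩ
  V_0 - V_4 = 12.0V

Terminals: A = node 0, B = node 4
Nodal analysis, taking node 4 as the 0 V reference.
Source V1 fixes V_0 = 12 V.
KCL at each unknown node (sum of currents leaving = 0; resistances in Ω):
  Node 1: (V_1 - 12)/12 + (V_1 - V_2)/2.7 + (V_1 - V_5)/1000 = 0
  Node 2: (V_2 - V_1)/2.7 + (V_2 - V_3)/8.2 + (V_2 - V_5)/7500 = 0
  Node 3: (V_3 - V_2)/8.2 + (V_3 - 0)/1 + (V_3 - V_5)/30000 = 0
  Node 5: (V_5 - V_1)/1000 + (V_5 - V_2)/7500 + (V_5 - V_3)/30000 + (V_5 - 0)/2700 = 0
Collecting terms (coefficients in siemens):
  0.4547·V_1 - 0.3704·V_2 - 0.001·V_5 = 1
  0.4925·V_2 - 0.3704·V_1 - 0.122·V_3 - 0.0001333·V_5 = 0
  1.122·V_3 - 0.122·V_2 - 0.00003333·V_5 = 0
  0.001537·V_5 - 0.001·V_1 - 0.0001333·V_2 - 0.00003333·V_3 = 0
Solving these 4 simultaneous equations (Gaussian elimination) gives:
  V_1 = 5.965 V, V_2 = 4.611 V, V_3 = 0.5013 V, V_5 = 4.292 V
I_R1 = (V_0 - V_1)/R1 = (12 - 5.965)/12 = 0.5029 A
|I_R1| = 0.5029 A

Final answer: |I_R1| = 0.5029 A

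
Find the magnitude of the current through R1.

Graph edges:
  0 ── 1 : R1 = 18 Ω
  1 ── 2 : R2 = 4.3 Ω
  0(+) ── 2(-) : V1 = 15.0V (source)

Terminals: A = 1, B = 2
Nodal analysis, taking node 2 as the 0 V reference.
Source V1 fixes V_0 = 15 V.
KCL at each unknown node (sum of currents leaving = 0; resistances in Ω):
  Node 1: (V_1 - 15)/18 + (V_1 - 0)/4.3 = 0
Collecting terms: 0.2881 × V_1 = 0.8333  =>  V_1 = 2.892 V
I_R1 = (V_0 - V_1)/R1 = (15 - 2.892)/18 = 0.6726 A
|I_R1| = 0.6726 A

Final answer: |I_R1| = 0.6726 A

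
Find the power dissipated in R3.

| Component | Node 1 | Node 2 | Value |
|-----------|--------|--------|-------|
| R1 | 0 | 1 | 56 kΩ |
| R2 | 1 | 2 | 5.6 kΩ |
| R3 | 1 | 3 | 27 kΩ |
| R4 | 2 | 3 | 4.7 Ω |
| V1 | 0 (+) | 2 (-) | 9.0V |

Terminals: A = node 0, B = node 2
Nodal analysis, taking node 2 as the 0 V reference.
Source V1 fixes V_0 = 9 V.
KCL at each unknown node (sum of currents leaving = 0; resistances in Ω):
  Node 1: (V_1 - 9)/56000 + (V_1 - 0)/5600 + (V_1 - V_3)/27000 = 0
  Node 3: (V_3 - V_1)/27000 + (V_3 - 0)/4.7 = 0
Collecting terms (coefficients in siemens):
  0.0002335·V_1 - 0.00003704·V_3 = 0.0001607
  0.2128·V_3 - 0.00003704·V_1 = 0
Determinant D = (0.0002335)(0.2128) - (-0.00003704)(-0.00003704) = 0.00004968
V_1 = [(0.0001607)(0.2128) - (-0.00003704)(0)]/D = 0.6884 V
V_3 = [(0.0002335)(0) - (0.0001607)(-0.00003704)]/D = 0.0001198 V
I_R3 = (V_1 - V_3)/R3 = (0.6884 - 0.0001198)/27000 = 0.00002549 A
P_R3 = I_R3² × R3 = (0.00002549)² × 27000 = 0.00001755 W

Final answer: 1.755e-05 W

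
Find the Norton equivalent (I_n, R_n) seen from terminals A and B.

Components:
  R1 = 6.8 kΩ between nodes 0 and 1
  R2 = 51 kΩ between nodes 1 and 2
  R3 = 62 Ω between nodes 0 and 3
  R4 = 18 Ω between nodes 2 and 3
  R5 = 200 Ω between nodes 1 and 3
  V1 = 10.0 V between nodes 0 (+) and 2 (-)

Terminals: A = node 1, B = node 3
Find the Thévenin equivalent first; then I_n = V_th/R_th and R_n = R_th.
Step 1 — V_th is the open-circuit voltage V_A - V_B (nothing connected across the terminals).
Nodal analysis, taking node 2 as the 0 V reference.
Source V1 fixes V_0 = 10 V.
KCL at each unknown node (sum of currents leaving = 0; resistances in Ω):
  Node 1: (V_1 - 10)/6800 + (V_1 - 0)/51000 + (V_1 - V_3)/200 = 0
  Node 3: (V_3 - 10)/62 + (V_3 - 0)/18 + (V_3 - V_1)/200 = 0
Collecting terms (coefficients in siemens):
  0.005167·V_1 - 0.005·V_3 = 0.001471
  0.07668·V_3 - 0.005·V_1 = 0.1613
Determinant D = (0.005167)(0.07668) - (-0.005)(-0.005) = 0.0003712
V_1 = [(0.001471)(0.07668) - (-0.005)(0.1613)]/D = 2.476 V
V_3 = [(0.005167)(0.1613) - (0.001471)(-0.005)]/D = 2.265 V
V_th = V_1 - V_3 = 2.476 - 2.265 = 0.2116 V
Step 2 — R_th: zero the source — replace V1 by a short circuit (node 2 merges into node 0) — and find the resistance seen between A (node 1) and B (node 3).
Reduce the network between node 1 (A) and node 3 (B) by series/parallel combination:
  Rp1 = R1 ‖ R2 (parallel, both between nodes 0 and 1) = 1/(1/6800 + 1/51000) = 6000 Ω
  Rp2 = R3 ‖ R4 (parallel, both between nodes 0 and 3) = 1/(1/62 + 1/18) = 13.95 Ω
  Rs1 = Rp1 + Rp2 (series, joined only at node 0) = 6000 + 13.95 = 6014 Ω
  Rp3 = R5 ‖ Rs1 (parallel, both between nodes 1 and 3) = 1/(1/200 + 1/6014) = 193.6 Ω
R_th = 193.6 Ω
I_n = V_th/R_th = 0.2116/193.6 = 0.001093 A, and R_n = R_th = 193.6 Ω

Final answer: I_n = 0.001093 A, R_n = 193.6 Ω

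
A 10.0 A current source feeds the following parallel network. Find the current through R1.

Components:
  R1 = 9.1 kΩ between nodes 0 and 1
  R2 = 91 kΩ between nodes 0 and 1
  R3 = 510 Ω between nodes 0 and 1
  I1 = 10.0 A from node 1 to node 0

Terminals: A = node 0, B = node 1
All resistors sit directly between nodes 0 and 1, so they are in parallel and share one voltage V; the full source current 10 A splits among them.
1/R_par = 1/9100 + 1/91000 + 1/510 = 0.002082 S  =>  R_par = 480.4 Ω
V = I × R_par = 10 × 480.4 = 4804 V
I_R1 = V/R1 = 4804/9100 = 0.5279 A

Final answer: 0.5279 A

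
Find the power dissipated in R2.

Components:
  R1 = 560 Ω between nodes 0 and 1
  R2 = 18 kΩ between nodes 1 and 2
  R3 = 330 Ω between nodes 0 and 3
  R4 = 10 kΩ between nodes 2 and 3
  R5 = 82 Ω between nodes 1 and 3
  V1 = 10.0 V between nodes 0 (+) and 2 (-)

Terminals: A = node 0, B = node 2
Nodal analysis, taking node 2 as the 0 V reference.
Source V1 fixes V_0 = 10 V.
KCL at each unknown node (sum of currents leaving = 0; resistances in Ω):
  Node 1: (V_1 - 10)/560 + (V_1 - 0)/18000 + (V_1 - V_3)/82 = 0
  Node 3: (V_3 - 10)/330 + (V_3 - 0)/10000 + (V_3 - V_1)/82 = 0
Collecting terms (coefficients in siemens):
  0.01404·V_1 - 0.0122·V_3 = 0.01786
  0.01533·V_3 - 0.0122·V_1 = 0.0303
Determinant D = (0.01404)(0.01533) - (-0.0122)(-0.0122) = 0.00006639
V_1 = [(0.01786)(0.01533) - (-0.0122)(0.0303)]/D = 9.688 V
V_3 = [(0.01404)(0.0303) - (0.01786)(-0.0122)]/D = 9.687 V
I_R2 = (V_1 - V_2)/R2 = (9.688 - 0)/18000 = 0.0005382 A
P_R2 = I_R2² × R2 = (0.0005382)² × 18000 = 0.005214 W

Final answer: 0.005214 W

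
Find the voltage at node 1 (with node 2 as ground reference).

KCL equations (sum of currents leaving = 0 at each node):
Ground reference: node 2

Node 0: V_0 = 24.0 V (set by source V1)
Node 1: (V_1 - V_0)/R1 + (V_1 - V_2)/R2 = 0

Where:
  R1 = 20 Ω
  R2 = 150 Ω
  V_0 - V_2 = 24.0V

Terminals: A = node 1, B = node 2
Nodal analysis, taking node 2 as the 0 V reference.
Source V1 fixes V_0 = 24 V.
KCL at each unknown node (sum of currents leaving = 0; resistances in Ω):
  Node 1: (V_1 - 24)/20 + (V_1 - 0)/150 = 0
Collecting terms: 0.05667 × V_1 = 1.2  =>  V_1 = 21.18 V
The requested potential is V_1 = 21.18 V.

Final answer: V_1 = 21.18 V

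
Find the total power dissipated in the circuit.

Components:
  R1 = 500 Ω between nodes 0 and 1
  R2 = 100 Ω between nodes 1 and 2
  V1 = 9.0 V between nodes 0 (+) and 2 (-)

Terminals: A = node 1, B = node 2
Nodal analysis, taking node 2 as the 0 V reference.
Source V1 fixes V_0 = 9 V.
KCL at each unknown node (sum of currents leaving = 0; resistances in Ω):
  Node 1: (V_1 - 9)/500 + (V_1 - 0)/100 = 0
Collecting terms: 0.012 × V_1 = 0.018  =>  V_1 = 1.5 V
Power in each resistor, P = (ΔV)²/R:
  P_R1 = (9 - 1.5)²/500 = 0.1125 W
  P_R2 = (1.5 - 0)²/100 = 0.0225 W
P_total = P_R1 + P_R2 = 0.135 W

Final answer: 0.135 W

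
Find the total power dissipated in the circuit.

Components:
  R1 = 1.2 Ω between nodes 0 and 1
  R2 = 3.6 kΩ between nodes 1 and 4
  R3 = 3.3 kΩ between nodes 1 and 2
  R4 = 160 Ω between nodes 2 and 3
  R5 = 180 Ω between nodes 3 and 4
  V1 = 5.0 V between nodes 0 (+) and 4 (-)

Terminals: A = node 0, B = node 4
Nodal analysis, taking node 4 as the 0 V reference.
Source V1 fixes V_0 = 5 V.
KCL at each unknown node (sum of currents leaving = 0; resistances in Ω):
  Node 1: (V_1 - 5)/1.2 + (V_1 - 0)/3600 + (V_1 - V_2)/3300 = 0
  Node 2: (V_2 - V_1)/3300 + (V_2 - V_3)/160 = 0
  Node 3: (V_3 - V_2)/160 + (V_3 - 0)/180 = 0
Collecting terms (coefficients in siemens):
  0.8339·V_1 - 0.000303·V_2 = 4.167
  0.006553·V_2 - 0.000303·V_1 - 0.00625·V_3 = 0
  0.01181·V_3 - 0.00625·V_2 = 0
Solving these 3 simultaneous equations (Gaussian elimination) gives:
  V_1 = 4.997 V, V_2 = 0.4667 V, V_3 = 0.2471 V
Power in each resistor, P = (ΔV)²/R:
  P_R1 = (5 - 4.997)²/1.2 = 0.000009146 W
  P_R2 = (4.997 - 0)²/3600 = 0.006935 W
  P_R3 = (4.997 - 0.4667)²/3300 = 0.006218 W
  P_R4 = (0.4667 - 0.2471)²/160 = 0.0003015 W
  P_R5 = (0.2471 - 0)²/180 = 0.0003392 W
P_total = P_R1 + P_R2 + P_R3 + P_R4 + P_R5 = 0.0138 W

Final answer: 0.0138 W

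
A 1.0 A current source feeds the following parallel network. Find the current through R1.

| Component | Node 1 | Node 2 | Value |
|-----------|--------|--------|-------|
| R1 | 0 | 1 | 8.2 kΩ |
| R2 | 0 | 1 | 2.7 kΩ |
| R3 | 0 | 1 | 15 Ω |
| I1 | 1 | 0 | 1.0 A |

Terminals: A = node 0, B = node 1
All resistors sit directly between nodes 0 and 1, so they are in parallel and share one voltage V; the full source current 1 A splits among them.
1/R_par = 1/8200 + 1/2700 + 1/15 = 0.06716 S  =>  R_par = 14.89 Ω
V = I × R_par = 1 × 14.89 = 14.89 V
I_R1 = V/R1 = 14.89/8200 = 0.001816 A

Final answer: 0.001816 A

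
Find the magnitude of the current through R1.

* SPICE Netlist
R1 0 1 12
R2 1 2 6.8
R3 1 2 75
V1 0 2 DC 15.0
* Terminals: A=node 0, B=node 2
Nodal analysis, taking node 2 as the 0 V reference.
Source V1 fixes V_0 = 15 V.
KCL at each unknown node (sum of currents leaving = 0; resistances in Ω):
  Node 1: (V_1 - 15)/12 + (V_1 - 0)/6.8 + (V_1 - 0)/75 = 0
Collecting terms: 0.2437 × V_1 = 1.25  =>  V_1 = 5.129 V
I_R1 = (V_0 - V_1)/R1 = (15 - 5.129)/12 = 0.8226 A
|I_R1| = 0.8226 A

Final answer: |I_R1| = 0.8226 A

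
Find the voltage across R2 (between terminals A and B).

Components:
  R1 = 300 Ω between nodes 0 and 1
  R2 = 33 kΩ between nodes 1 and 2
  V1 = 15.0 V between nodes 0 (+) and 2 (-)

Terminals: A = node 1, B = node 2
R1 and R2 are in series across V1 (node 0 → node 1 → node 2), and the output A–B is taken across R2, so this is a voltage divider.
Series current: I = V1/(R1 + R2) = 15/(300 + 33000) = 15/33300 = 0.0004505 A
V_R2 = I × R2 = V1 × R2/(R1 + R2) = 15 × 33000/33300 = 14.86 V

Final answer: 14.86 V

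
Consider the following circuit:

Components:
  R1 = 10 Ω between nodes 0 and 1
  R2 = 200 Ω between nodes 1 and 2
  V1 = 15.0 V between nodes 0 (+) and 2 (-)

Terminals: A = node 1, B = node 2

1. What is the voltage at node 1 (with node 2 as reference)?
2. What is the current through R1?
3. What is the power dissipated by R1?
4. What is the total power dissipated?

Nodal analysis, taking node 2 as the 0 V reference.
Source V1 fixes V_0 = 15 V.
KCL at each unknown node (sum of currents leaving = 0; resistances in Ω):
  Node 1: (V_1 - 15)/10 + (V_1 - 0)/200 = 0
Collecting terms: 0.105 × V_1 = 1.5  =>  V_1 = 14.29 V
Part 1:
  Read off the nodal solution: V_1 = 14.29 V
Part 2:
  I_R1 = (V_0 - V_1)/R1 = (15 - 14.29)/10 = 0.07143 A
  Magnitude: I_R1 = 0.07143 A
Part 3:
  I_R1 = (V_0 - V_1)/R1 = (15 - 14.29)/10 = 0.07143 A
  P_R1 = I_R1² × R1 = (0.07143)² × 10 = 0.05102 W
Part 4:
  Power in each resistor, P = (ΔV)²/R:
    P_R1 = (15 - 14.29)²/10 = 0.05102 W
    P_R2 = (14.29 - 0)²/200 = 1.02 W
  P_total = P_R1 + P_R2 = 1.071 W

Final answers:
1. V_1 = 14.29 V
2. I_R1 = 0.07143 A
3. P_R1 = 0.05102 W
4. P_total = 1.071 W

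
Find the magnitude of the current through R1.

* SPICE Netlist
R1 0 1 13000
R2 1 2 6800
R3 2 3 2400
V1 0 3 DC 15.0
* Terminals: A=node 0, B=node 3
Nodal analysis, taking node 3 as the 0 V reference.
Source V1 fixes V_0 = 15 V.
KCL at each unknown node (sum of currents leaving = 0; resistances in Ω):
  Node 1: (V_1 - 15)/13000 + (V_1 - V_2)/6800 = 0
  Node 2: (V_2 - V_1)/6800 + (V_2 - 0)/2400 = 0
Collecting terms (coefficients in siemens):
  0.000224·V_1 - 0.0001471·V_2 = 0.001154
  0.0005637·V_2 - 0.0001471·V_1 = 0
Determinant D = (0.000224)(0.0005637) - (-0.0001471)(-0.0001471) = 0.0000001046
V_1 = [(0.001154)(0.0005637) - (-0.0001471)(0)]/D = 6.216 V
V_2 = [(0.000224)(0) - (0.001154)(-0.0001471)]/D = 1.622 V
I_R1 = (V_0 - V_1)/R1 = (15 - 6.216)/13000 = 0.0006757 A
|I_R1| = 0.0006757 A

Final answer: |I_R1| = 0.0006757 A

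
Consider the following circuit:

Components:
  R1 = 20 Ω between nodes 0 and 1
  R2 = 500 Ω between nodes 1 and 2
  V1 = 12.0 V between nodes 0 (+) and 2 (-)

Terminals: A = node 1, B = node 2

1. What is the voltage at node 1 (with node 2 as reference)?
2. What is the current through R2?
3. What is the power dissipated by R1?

Nodal analysis, taking node 2 as the 0 V reference.
Source V1 fixes V_0 = 12 V.
KCL at each unknown node (sum of currents leaving = 0; resistances in Ω):
  Node 1: (V_1 - 12)/20 + (V_1 - 0)/500 = 0
Collecting terms: 0.052 × V_1 = 0.6  =>  V_1 = 11.54 V
Part 1:
  Read off the nodal solution: V_1 = 11.54 V
Part 2:
  I_R2 = (V_1 - V_2)/R2 = (11.54 - 0)/500 = 0.02308 A
  Magnitude: I_R2 = 0.02308 A
Part 3:
  I_R1 = (V_0 - V_1)/R1 = (12 - 11.54)/20 = 0.02308 A
  P_R1 = I_R1² × R1 = (0.02308)² × 20 = 0.01065 W

Final answers:
1. V_1 = 11.54 V
2. I_R2 = 0.02308 A
3. P_R1 = 0.01065 W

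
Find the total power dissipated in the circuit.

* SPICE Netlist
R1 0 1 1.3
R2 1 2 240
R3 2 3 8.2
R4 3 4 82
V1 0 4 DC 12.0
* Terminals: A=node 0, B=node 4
Nodal analysis, taking node 4 as the 0 V reference.
Source V1 fixes V_0 = 12 V.
KCL at each unknown node (sum of currents leaving = 0; resistances in Ω):
  Node 1: (V_1 - 12)/1.3 + (V_1 - V_2)/240 = 0
  Node 2: (V_2 - V_1)/240 + (V_2 - V_3)/8.2 = 0
  Node 3: (V_3 - V_2)/8.2 + (V_3 - 0)/82 = 0
Collecting terms (coefficients in siemens):
  0.7734·V_1 - 0.004167·V_2 = 9.231
  0.1261·V_2 - 0.004167·V_1 - 0.122·V_3 = 0
  0.1341·V_3 - 0.122·V_2 = 0
Solving these 3 simultaneous equations (Gaussian elimination) gives:
  V_1 = 11.95 V, V_2 = 3.265 V, V_3 = 2.968 V
Power in each resistor, P = (ΔV)²/R:
  P_R1 = (12 - 11.95)²/1.3 = 0.001703 W
  P_R2 = (11.95 - 3.265)²/240 = 0.3145 W
  P_R3 = (3.265 - 2.968)²/8.2 = 0.01075 W
  P_R4 = (2.968 - 0)²/82 = 0.1075 W
P_total = P_R1 + P_R2 + P_R3 + P_R4 = 0.4344 W

Final answer: 0.4344 W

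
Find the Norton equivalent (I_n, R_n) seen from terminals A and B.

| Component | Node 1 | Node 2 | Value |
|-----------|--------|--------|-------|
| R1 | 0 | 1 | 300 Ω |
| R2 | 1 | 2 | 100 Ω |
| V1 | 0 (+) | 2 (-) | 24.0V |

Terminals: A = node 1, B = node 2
Find the Thévenin equivalent first; then I_n = V_th/R_th and R_n = R_th.
Step 1 — V_th is the open-circuit voltage V_A - V_B (nothing connected across the terminals).
Nodal analysis, taking node 2 as the 0 V reference.
Source V1 fixes V_0 = 24 V.
KCL at each unknown node (sum of currents leaving = 0; resistances in Ω):
  Node 1: (V_1 - 24)/300 + (V_1 - 0)/100 = 0
Collecting terms: 0.01333 × V_1 = 0.08  =>  V_1 = 6 V
V_th = V_1 - V_2 = 6 - 0 = 6 V
Step 2 — R_th: zero the source — replace V1 by a short circuit (node 2 merges into node 0) — and find the resistance seen between A (node 1) and B (node 0).
Reduce the network between node 1 (A) and node 0 (B) by series/parallel combination:
  Rp1 = R1 ‖ R2 (parallel, both between nodes 0 and 1) = 1/(1/300 + 1/100) = 75 Ω
R_th = 75 Ω
I_n = V_th/R_th = 6/75 = 0.08 A, and R_n = R_th = 75 Ω

Final answer: I_n = 0.08 A, R_n = 75 Ω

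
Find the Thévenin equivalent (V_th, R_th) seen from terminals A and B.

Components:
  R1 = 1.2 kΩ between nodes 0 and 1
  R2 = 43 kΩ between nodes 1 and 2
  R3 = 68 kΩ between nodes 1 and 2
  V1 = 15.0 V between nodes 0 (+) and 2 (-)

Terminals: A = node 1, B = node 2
Step 1 — V_th is the open-circuit voltage V_A - V_B (nothing connected across the terminals).
Nodal analysis, taking node 2 as the 0 V reference.
Source V1 fixes V_0 = 15 V.
KCL at each unknown node (sum of currents leaving = 0; resistances in Ω):
  Node 1: (V_1 - 15)/1200 + (V_1 - 0)/43000 + (V_1 - 0)/68000 = 0
Collecting terms: 0.0008713 × V_1 = 0.0125  =>  V_1 = 14.35 V
V_th = V_1 - V_2 = 14.35 - 0 = 14.35 V
Step 2 — R_th: zero the source — replace V1 by a short circuit (node 2 merges into node 0) — and find the resistance seen between A (node 1) and B (node 0).
Reduce the network between node 1 (A) and node 0 (B) by series/parallel combination:
  Rp1 = R1 ‖ R2 ‖ R3 (parallel, all between nodes 0 and 1) = 1/(1/1200 + 1/43000 + 1/68000) = 1148 Ω
R_th = 1.148 kΩ

Final answer: V_th = 14.35 V, R_th = 1.148 kΩ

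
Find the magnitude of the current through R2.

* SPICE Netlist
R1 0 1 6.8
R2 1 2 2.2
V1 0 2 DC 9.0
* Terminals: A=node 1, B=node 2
Nodal analysis, taking node 2 as the 0 V reference.
Source V1 fixes V_0 = 9 V.
KCL at each unknown node (sum of currents leaving = 0; resistances in Ω):
  Node 1: (V_1 - 9)/6.8 + (V_1 - 0)/2.2 = 0
Collecting terms: 0.6016 × V_1 = 1.324  =>  V_1 = 2.2 V
I_R2 = (V_1 - V_2)/R2 = (2.2 - 0)/2.2 = 1 A
|I_R2| = 1 A

Final answer: |I_R2| = 1 A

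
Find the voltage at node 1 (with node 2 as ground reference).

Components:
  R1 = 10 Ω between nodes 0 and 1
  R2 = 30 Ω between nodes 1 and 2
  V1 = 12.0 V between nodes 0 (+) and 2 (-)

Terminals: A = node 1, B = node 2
Nodal analysis, taking node 2 as the 0 V reference.
Source V1 fixes V_0 = 12 V.
KCL at each unknown node (sum of currents leaving = 0; resistances in Ω):
  Node 1: (V_1 - 12)/10 + (V_1 - 0)/30 = 0
Collecting terms: 0.1333 × V_1 = 1.2  =>  V_1 = 9 V
The requested potential is V_1 = 9 V.

Final answer: V_1 = 9 V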